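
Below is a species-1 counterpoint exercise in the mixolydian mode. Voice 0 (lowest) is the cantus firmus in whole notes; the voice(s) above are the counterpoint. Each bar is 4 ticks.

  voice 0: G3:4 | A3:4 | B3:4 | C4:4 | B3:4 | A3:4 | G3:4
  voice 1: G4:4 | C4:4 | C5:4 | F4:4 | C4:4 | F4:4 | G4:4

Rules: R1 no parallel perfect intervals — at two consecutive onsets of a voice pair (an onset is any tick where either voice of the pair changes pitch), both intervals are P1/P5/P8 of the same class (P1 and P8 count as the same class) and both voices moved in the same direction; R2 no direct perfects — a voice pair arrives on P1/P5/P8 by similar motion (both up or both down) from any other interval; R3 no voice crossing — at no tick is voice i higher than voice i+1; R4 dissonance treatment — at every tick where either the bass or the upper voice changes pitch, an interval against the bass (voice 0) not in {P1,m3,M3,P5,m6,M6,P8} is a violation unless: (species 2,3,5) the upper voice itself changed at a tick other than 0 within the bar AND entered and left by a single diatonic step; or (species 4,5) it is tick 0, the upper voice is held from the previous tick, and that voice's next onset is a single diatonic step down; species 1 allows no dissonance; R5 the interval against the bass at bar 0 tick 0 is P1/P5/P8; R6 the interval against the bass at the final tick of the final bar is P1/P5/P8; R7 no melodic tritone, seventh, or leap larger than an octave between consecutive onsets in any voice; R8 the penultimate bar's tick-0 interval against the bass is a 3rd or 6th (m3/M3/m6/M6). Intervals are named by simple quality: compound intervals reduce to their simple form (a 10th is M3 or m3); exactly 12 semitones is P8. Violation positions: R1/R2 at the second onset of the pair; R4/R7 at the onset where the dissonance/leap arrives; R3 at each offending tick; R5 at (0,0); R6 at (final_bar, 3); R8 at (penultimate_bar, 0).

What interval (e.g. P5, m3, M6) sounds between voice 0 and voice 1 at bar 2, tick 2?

m2

voice 0=B3 voice 1=C5 -> m2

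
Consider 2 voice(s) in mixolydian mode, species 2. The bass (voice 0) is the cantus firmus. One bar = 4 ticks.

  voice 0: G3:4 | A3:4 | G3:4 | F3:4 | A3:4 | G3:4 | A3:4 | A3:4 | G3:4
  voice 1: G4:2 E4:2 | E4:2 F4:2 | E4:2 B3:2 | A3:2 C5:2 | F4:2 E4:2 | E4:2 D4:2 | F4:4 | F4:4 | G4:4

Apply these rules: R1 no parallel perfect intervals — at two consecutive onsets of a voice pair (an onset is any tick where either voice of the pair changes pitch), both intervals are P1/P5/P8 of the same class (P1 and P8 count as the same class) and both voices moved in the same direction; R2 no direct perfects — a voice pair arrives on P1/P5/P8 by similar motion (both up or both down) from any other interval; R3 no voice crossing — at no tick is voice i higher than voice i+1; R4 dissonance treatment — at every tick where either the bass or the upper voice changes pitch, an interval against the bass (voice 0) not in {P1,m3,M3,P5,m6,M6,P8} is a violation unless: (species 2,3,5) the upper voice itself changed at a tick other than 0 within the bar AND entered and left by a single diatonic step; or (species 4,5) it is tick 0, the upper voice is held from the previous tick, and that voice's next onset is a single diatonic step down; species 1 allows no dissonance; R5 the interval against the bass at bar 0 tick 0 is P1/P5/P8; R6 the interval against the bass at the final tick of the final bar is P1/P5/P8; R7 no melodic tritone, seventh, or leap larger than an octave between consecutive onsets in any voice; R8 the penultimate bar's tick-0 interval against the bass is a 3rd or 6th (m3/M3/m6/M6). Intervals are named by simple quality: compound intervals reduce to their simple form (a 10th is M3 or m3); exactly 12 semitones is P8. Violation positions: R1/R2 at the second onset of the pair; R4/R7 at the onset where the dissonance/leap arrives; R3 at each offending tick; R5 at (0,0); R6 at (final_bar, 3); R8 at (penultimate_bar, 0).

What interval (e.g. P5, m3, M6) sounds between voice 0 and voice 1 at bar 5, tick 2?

voice 0=G3 voice 1=D4 -> P5

P5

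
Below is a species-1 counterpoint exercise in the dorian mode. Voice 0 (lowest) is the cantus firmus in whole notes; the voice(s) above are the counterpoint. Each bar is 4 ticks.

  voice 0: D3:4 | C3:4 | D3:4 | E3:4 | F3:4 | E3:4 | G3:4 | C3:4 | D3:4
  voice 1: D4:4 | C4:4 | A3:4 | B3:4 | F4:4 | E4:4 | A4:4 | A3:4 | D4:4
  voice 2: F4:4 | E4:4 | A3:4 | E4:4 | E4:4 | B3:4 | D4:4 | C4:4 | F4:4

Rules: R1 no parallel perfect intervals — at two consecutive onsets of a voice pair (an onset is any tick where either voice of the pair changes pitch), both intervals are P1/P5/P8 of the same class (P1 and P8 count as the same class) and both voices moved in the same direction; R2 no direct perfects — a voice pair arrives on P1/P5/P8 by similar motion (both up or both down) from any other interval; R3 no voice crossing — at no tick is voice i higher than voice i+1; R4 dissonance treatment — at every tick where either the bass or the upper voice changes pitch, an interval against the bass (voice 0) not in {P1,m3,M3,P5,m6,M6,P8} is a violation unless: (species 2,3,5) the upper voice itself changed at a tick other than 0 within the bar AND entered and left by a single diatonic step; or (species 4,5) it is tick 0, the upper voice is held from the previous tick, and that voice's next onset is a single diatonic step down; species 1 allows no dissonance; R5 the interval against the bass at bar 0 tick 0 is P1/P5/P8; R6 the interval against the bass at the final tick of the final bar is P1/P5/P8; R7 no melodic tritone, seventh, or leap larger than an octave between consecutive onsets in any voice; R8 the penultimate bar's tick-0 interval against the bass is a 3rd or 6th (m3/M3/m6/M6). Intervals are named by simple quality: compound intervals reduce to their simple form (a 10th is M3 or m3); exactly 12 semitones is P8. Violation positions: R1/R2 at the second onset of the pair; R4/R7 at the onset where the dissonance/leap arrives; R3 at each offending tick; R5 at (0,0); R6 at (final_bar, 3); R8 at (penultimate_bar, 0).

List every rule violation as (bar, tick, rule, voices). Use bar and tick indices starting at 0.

bar 0: v0=D3 v1=D4 v2=F4 downbeat m3
bar 1: v0=C3 v1=C4 v2=E4 downbeat M3
bar 2: v0=D3 v1=A3 v2=A3 downbeat P5
bar 3: v0=E3 v1=B3 v2=E4 downbeat P8
bar 4: v0=F3 v1=F4 v2=E4 downbeat M7
bar 5: v0=E3 v1=E4 v2=B3 downbeat P5
bar 6: v0=G3 v1=A4 v2=D4 downbeat P5
bar 7: v0=C3 v1=A3 v2=C4 downbeat P8
bar 8: v0=D3 v1=D4 v2=F4 downbeat m3
  -> R5 @ bar 0 tick 0 v(0, 2): opens on m3
  -> R1 @ bar 1 tick 0 v(0, 1): D3/D4 P8 -> C3/C4 P8 similar
  -> R2 @ bar 2 tick 0 v(1, 2): C4/E4 M3 -> A3/A3 P1 similar
  -> R1 @ bar 3 tick 0 v(0, 1): D3/A3 P5 -> E3/B3 P5 similar
  -> R2 @ bar 3 tick 0 v(0, 2): D3/A3 P5 -> E3/E4 P8 similar
  -> R2 @ bar 4 tick 0 v(0, 1): E3/B3 P5 -> F3/F4 P8 similar
  -> R3 @ bar 4 tick 0 v(1, 2): F4 above E4
  -> R4 @ bar 4 tick 0 v(0, 2): F3/E4 M7 untreated
  -> R7 @ bar 4 tick 0 v(1,): B3->F4 leap 6st
  -> R3 @ bar 4 tick 1 v(1, 2): F4 above E4
  -> R3 @ bar 4 tick 2 v(1, 2): F4 above E4
  -> R3 @ bar 4 tick 3 v(1, 2): F4 above E4
  -> R1 @ bar 5 tick 0 v(0, 1): F3/F4 P8 -> E3/E4 P8 similar
  -> R2 @ bar 5 tick 0 v(0, 2): F3/E4 M7 -> E3/B3 P5 similar
  -> R3 @ bar 5 tick 0 v(1, 2): E4 above B3
  -> R3 @ bar 5 tick 1 v(1, 2): E4 above B3
  -> R3 @ bar 5 tick 2 v(1, 2): E4 above B3
  -> R3 @ bar 5 tick 3 v(1, 2): E4 above B3
  -> R1 @ bar 6 tick 0 v(0, 2): E3/B3 P5 -> G3/D4 P5 similar
  -> R2 @ bar 6 tick 0 v(1, 2): E4/B3 P4 -> A4/D4 P5 similar
  -> R3 @ bar 6 tick 0 v(1, 2): A4 above D4
  -> R4 @ bar 6 tick 0 v(0, 1): G3/A4 M2 untreated
  -> R3 @ bar 6 tick 1 v(1, 2): A4 above D4
  -> R3 @ bar 6 tick 2 v(1, 2): A4 above D4
  -> R3 @ bar 6 tick 3 v(1, 2): A4 above D4
  -> R2 @ bar 7 tick 0 v(0, 2): G3/D4 P5 -> C3/C4 P8 similar
  -> R8 @ bar 7 tick 0 v(0, 2): penult P8 not 3rd/6th
  -> R2 @ bar 8 tick 0 v(0, 1): C3/A3 M6 -> D3/D4 P8 similar
  -> R6 @ bar 8 tick 3 v(0, 2): closes on m3

(0, 0, R5, (0, 2))
(1, 0, R1, (0, 1))
(2, 0, R2, (1, 2))
(3, 0, R1, (0, 1))
(3, 0, R2, (0, 2))
(4, 0, R2, (0, 1))
(4, 0, R3, (1, 2))
(4, 0, R4, (0, 2))
(4, 0, R7, (1,))
(4, 1, R3, (1, 2))
(4, 2, R3, (1, 2))
(4, 3, R3, (1, 2))
(5, 0, R1, (0, 1))
(5, 0, R2, (0, 2))
(5, 0, R3, (1, 2))
(5, 1, R3, (1, 2))
(5, 2, R3, (1, 2))
(5, 3, R3, (1, 2))
(6, 0, R1, (0, 2))
(6, 0, R2, (1, 2))
(6, 0, R3, (1, 2))
(6, 0, R4, (0, 1))
(6, 1, R3, (1, 2))
(6, 2, R3, (1, 2))
(6, 3, R3, (1, 2))
(7, 0, R2, (0, 2))
(7, 0, R8, (0, 2))
(8, 0, R2, (0, 1))
(8, 3, R6, (0, 2))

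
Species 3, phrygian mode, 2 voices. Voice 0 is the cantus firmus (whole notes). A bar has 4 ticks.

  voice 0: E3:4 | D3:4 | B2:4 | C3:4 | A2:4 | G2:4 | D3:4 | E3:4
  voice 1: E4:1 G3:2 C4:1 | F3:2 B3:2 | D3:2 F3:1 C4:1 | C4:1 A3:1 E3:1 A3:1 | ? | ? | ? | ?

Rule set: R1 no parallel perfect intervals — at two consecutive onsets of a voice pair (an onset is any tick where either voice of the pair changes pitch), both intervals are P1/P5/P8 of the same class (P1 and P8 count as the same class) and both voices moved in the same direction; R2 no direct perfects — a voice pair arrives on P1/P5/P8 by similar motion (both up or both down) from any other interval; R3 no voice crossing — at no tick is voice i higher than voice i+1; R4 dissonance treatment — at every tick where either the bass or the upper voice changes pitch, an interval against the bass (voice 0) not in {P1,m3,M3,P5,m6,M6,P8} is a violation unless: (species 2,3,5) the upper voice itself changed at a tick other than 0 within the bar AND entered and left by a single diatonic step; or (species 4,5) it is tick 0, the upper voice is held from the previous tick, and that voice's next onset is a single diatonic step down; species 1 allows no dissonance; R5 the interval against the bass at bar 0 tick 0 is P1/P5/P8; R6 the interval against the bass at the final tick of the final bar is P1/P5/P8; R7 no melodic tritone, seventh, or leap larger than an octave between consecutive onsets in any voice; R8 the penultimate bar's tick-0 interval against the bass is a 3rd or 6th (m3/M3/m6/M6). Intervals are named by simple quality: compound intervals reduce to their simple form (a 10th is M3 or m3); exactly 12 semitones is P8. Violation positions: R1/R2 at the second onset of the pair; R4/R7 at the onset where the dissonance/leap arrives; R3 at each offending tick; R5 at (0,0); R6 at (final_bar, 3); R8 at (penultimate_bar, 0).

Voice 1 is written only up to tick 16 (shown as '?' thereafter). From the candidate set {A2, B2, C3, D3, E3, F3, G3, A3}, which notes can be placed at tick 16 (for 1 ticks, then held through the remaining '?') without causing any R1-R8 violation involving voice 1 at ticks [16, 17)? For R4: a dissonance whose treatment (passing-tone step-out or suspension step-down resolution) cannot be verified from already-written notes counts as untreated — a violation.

A2: violates R2
B2: violates R4,R7
C3: legal
D3: violates R4
E3: violates R2
F3: legal
G3: violates R4
A3: legal

{A3, C3, F3}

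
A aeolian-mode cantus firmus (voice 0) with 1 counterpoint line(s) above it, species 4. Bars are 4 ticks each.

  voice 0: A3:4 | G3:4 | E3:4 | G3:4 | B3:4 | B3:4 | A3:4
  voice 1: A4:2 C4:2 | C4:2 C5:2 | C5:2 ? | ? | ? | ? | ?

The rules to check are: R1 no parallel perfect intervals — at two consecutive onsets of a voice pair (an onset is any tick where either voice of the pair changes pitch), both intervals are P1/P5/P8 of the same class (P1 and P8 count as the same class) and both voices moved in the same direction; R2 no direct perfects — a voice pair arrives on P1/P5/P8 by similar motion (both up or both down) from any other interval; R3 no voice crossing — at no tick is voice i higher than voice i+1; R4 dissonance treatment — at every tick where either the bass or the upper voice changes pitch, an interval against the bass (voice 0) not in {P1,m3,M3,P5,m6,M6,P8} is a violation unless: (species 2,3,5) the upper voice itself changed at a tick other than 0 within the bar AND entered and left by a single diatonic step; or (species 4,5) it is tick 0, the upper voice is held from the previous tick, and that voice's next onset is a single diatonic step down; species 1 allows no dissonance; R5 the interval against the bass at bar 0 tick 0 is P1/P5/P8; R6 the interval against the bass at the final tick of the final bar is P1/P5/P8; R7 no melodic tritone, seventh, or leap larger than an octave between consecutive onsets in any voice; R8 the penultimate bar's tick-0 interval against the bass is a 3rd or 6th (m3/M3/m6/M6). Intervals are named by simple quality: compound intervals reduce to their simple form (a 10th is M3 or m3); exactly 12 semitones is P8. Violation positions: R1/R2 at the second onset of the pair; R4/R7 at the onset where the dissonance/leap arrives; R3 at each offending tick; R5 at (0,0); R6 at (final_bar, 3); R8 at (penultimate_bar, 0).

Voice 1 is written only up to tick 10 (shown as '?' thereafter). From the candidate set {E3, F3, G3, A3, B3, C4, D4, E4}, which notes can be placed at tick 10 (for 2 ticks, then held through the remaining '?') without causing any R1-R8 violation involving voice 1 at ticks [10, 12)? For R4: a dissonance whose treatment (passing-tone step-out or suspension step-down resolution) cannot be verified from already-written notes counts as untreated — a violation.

E3: violates R7
F3: violates R4,R7
G3: violates R7
A3: violates R4,R7
B3: violates R7
C4: legal
D4: violates R4,R7
E4: legal

{C4, E4}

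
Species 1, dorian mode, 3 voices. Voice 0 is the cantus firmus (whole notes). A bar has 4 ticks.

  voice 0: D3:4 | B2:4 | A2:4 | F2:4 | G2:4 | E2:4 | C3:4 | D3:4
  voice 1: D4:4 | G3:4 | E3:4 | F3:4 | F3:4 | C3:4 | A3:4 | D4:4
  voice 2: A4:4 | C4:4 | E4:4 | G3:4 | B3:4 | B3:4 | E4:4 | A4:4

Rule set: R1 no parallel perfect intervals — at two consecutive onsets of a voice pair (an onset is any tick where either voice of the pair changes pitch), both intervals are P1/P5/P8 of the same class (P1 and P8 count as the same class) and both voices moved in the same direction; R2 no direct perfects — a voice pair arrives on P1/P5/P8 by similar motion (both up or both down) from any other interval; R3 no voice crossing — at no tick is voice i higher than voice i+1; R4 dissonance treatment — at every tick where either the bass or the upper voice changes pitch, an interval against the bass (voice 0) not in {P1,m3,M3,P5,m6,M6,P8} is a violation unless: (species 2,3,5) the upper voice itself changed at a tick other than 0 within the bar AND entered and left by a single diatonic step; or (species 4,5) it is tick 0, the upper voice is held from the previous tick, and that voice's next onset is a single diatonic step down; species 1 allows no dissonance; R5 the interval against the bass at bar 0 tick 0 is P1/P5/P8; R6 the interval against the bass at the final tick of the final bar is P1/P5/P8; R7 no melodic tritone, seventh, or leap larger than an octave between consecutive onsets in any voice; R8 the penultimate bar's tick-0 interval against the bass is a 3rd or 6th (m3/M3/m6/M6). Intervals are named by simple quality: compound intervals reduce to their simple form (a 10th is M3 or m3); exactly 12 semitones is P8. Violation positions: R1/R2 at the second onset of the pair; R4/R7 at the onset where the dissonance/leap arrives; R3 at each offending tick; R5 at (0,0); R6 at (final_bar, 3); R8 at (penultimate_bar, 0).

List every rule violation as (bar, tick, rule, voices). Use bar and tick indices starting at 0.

bar 0: v0=D3 v1=D4 v2=A4 downbeat P5
bar 1: v0=B2 v1=G3 v2=C4 downbeat m2
bar 2: v0=A2 v1=E3 v2=E4 downbeat P5
bar 3: v0=F2 v1=F3 v2=G3 downbeat M2
bar 4: v0=G2 v1=F3 v2=B3 downbeat M3
bar 5: v0=E2 v1=C3 v2=B3 downbeat P5
bar 6: v0=C3 v1=A3 v2=E4 downbeat M3
bar 7: v0=D3 v1=D4 v2=A4 downbeat P5
  -> R4 @ bar 1 tick 0 v(0, 2): B2/C4 m2 untreated
  -> R2 @ bar 2 tick 0 v(0, 1): B2/G3 m6 -> A2/E3 P5 similar
  -> R4 @ bar 3 tick 0 v(0, 2): F2/G3 M2 untreated
  -> R4 @ bar 4 tick 0 v(0, 1): G2/F3 m7 untreated
  -> R2 @ bar 6 tick 0 v(1, 2): C3/B3 M7 -> A3/E4 P5 similar
  -> R1 @ bar 7 tick 0 v(1, 2): A3/E4 P5 -> D4/A4 P5 similar
  -> R2 @ bar 7 tick 0 v(0, 1): C3/A3 M6 -> D3/D4 P8 similar
  -> R2 @ bar 7 tick 0 v(0, 2): C3/E4 M3 -> D3/A4 P5 similar

(1, 0, R4, (0, 2))
(2, 0, R2, (0, 1))
(3, 0, R4, (0, 2))
(4, 0, R4, (0, 1))
(6, 0, R2, (1, 2))
(7, 0, R1, (1, 2))
(7, 0, R2, (0, 1))
(7, 0, R2, (0, 2))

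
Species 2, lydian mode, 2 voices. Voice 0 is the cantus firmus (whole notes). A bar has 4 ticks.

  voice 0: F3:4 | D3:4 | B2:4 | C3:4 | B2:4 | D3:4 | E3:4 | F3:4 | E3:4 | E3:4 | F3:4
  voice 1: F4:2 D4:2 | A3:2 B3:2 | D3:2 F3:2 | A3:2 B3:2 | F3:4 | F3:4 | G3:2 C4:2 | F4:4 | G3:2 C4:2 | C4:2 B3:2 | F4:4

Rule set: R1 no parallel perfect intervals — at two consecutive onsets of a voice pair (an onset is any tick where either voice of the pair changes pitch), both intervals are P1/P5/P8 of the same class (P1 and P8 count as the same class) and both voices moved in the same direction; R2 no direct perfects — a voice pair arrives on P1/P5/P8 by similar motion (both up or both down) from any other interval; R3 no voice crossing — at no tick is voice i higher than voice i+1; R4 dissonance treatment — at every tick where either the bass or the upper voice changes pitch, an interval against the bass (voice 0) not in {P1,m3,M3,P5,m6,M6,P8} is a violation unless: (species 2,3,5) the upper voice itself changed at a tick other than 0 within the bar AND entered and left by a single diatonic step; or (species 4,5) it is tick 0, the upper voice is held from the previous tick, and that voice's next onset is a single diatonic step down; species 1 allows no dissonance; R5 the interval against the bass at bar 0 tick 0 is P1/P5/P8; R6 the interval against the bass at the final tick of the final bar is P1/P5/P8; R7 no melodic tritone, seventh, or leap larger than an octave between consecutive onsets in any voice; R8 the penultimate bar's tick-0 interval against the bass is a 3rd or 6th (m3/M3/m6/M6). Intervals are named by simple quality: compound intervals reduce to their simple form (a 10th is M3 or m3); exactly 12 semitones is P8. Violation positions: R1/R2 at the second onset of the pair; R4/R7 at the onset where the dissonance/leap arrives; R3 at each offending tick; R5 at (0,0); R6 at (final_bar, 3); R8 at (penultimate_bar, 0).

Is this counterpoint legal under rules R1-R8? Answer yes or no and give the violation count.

No (9 violations)

bar 0: v0=F3 v1=F4 (P8)
bar 1: v0=D3 v1=A3 (P5)
bar 2: v0=B2 v1=D3 (m3)
bar 3: v0=C3 v1=A3 (M6)
bar 4: v0=B2 v1=F3 (TT)
bar 5: v0=D3 v1=F3 (m3)
bar 6: v0=E3 v1=G3 (m3)
bar 7: v0=F3 v1=F4 (P8)
bar 8: v0=E3 v1=G3 (m3)
bar 9: v0=E3 v1=C4 (m6)
bar 10: v0=F3 v1=F4 (P8)
  R2 @ bar1.0: F3/D4 M6 -> D3/A3 P5 similar
  R4 @ bar2.2: B2/F3 TT untreated
  R4 @ bar3.2: C3/B3 M7 untreated
  R4 @ bar4.0: B2/F3 TT untreated
  R7 @ bar4.0: B3->F3 leap 6st
  R2 @ bar7.0: E3/C4 m6 -> F3/F4 P8 similar
  R7 @ bar8.0: F4->G3 leap 10st
  R2 @ bar10.0: E3/B3 P5 -> F3/F4 P8 similar
  R7 @ bar10.0: B3->F4 leap 6st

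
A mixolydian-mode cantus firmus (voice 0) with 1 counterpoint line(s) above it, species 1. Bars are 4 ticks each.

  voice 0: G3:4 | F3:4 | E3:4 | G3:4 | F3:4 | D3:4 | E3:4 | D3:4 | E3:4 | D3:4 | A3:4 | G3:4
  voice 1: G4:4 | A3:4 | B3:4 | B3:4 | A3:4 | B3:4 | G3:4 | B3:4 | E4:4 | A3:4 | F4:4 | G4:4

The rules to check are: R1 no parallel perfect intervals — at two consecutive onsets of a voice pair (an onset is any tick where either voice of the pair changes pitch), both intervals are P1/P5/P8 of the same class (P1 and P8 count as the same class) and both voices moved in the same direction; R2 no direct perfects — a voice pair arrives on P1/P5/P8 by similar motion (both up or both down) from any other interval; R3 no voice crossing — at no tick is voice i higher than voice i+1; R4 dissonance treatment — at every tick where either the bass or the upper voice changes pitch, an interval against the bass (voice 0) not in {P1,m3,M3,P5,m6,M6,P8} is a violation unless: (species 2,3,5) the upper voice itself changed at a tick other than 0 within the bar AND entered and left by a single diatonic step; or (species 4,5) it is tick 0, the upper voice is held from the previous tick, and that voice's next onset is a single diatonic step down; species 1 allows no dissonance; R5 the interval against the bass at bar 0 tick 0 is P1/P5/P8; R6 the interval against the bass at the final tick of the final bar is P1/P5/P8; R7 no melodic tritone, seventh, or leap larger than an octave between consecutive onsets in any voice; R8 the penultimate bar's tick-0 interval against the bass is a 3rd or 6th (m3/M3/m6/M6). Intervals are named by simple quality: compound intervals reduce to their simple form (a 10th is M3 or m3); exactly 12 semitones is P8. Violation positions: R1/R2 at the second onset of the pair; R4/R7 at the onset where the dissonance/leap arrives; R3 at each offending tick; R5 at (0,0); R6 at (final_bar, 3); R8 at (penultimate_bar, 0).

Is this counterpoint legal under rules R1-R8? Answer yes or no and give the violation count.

No (3 violations)

bar 0: v0=G3 v1=G4 (P8)
bar 1: v0=F3 v1=A3 (M3)
bar 2: v0=E3 v1=B3 (P5)
bar 3: v0=G3 v1=B3 (M3)
bar 4: v0=F3 v1=A3 (M3)
bar 5: v0=D3 v1=B3 (M6)
bar 6: v0=E3 v1=G3 (m3)
bar 7: v0=D3 v1=B3 (M6)
bar 8: v0=E3 v1=E4 (P8)
bar 9: v0=D3 v1=A3 (P5)
bar 10: v0=A3 v1=F4 (m6)
bar 11: v0=G3 v1=G4 (P8)
  R7 @ bar1.0: G4->A3 leap 10st
  R2 @ bar8.0: D3/B3 M6 -> E3/E4 P8 similar
  R2 @ bar9.0: E3/E4 P8 -> D3/A3 P5 similar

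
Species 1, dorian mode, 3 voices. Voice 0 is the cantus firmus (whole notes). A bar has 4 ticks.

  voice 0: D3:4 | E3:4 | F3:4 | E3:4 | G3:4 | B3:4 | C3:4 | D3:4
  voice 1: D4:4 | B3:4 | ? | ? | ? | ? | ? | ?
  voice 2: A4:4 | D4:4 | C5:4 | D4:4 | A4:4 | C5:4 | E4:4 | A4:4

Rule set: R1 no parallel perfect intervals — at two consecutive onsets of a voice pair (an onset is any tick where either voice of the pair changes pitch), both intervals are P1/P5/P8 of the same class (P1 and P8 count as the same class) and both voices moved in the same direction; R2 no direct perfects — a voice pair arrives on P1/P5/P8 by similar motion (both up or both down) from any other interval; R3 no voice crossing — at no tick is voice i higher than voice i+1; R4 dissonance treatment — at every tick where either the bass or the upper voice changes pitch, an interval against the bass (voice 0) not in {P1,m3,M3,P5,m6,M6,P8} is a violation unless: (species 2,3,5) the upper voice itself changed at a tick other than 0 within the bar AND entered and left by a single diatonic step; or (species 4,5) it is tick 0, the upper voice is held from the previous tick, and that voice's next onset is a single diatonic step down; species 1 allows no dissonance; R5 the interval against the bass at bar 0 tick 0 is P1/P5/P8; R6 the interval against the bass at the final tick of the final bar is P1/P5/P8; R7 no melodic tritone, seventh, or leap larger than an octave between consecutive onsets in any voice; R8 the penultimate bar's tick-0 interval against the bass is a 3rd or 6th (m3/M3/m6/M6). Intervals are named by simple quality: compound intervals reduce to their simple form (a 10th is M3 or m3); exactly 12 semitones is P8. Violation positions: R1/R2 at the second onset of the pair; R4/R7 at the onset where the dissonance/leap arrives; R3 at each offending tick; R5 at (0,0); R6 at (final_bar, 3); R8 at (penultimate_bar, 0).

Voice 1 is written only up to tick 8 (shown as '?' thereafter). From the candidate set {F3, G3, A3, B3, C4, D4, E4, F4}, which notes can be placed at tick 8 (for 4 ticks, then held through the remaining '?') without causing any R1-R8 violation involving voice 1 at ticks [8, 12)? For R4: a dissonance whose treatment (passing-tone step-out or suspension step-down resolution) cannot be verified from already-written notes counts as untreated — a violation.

F3: violates R7
G3: violates R4
A3: legal
B3: violates R4
C4: violates R1,R2
D4: legal
E4: violates R4
F4: violates R2,R7

{A3, D4}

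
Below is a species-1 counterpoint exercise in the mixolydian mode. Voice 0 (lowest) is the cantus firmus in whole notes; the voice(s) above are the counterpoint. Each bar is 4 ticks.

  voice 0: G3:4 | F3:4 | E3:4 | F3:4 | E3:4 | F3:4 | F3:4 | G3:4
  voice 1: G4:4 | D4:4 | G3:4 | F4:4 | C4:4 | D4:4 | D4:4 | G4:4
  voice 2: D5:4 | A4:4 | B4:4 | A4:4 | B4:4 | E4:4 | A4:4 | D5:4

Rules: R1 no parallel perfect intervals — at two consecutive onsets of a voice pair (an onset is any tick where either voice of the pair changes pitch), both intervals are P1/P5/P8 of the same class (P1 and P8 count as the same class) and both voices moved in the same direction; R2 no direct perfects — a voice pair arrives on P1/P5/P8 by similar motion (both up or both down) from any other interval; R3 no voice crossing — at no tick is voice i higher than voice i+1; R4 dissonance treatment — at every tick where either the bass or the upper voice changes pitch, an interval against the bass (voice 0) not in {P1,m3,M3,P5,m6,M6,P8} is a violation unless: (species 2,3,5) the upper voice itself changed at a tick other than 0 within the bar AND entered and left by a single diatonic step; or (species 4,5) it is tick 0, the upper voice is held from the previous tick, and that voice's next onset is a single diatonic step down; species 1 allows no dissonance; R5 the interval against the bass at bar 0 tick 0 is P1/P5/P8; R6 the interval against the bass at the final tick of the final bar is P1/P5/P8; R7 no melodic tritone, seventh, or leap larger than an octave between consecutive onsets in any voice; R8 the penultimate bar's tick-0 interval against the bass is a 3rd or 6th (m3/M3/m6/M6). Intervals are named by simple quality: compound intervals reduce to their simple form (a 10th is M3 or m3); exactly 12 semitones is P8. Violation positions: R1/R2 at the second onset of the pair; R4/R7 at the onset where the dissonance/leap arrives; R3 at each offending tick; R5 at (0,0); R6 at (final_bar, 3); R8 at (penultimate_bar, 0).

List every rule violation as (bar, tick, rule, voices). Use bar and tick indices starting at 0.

bar 0: v0=G3 v1=G4 v2=D5 downbeat P5
bar 1: v0=F3 v1=D4 v2=A4 downbeat M3
bar 2: v0=E3 v1=G3 v2=B4 downbeat P5
bar 3: v0=F3 v1=F4 v2=A4 downbeat M3
bar 4: v0=E3 v1=C4 v2=B4 downbeat P5
bar 5: v0=F3 v1=D4 v2=E4 downbeat M7
bar 6: v0=F3 v1=D4 v2=A4 downbeat M3
bar 7: v0=G3 v1=G4 v2=D5 downbeat P5
  -> R1 @ bar 1 tick 0 v(1, 2): G4/D5 P5 -> D4/A4 P5 similar
  -> R2 @ bar 3 tick 0 v(0, 1): E3/G3 m3 -> F3/F4 P8 similar
  -> R7 @ bar 3 tick 0 v(1,): G3->F4 leap 10st
  -> R4 @ bar 5 tick 0 v(0, 2): F3/E4 M7 untreated
  -> R1 @ bar 7 tick 0 v(1, 2): D4/A4 P5 -> G4/D5 P5 similar
  -> R2 @ bar 7 tick 0 v(0, 1): F3/D4 M6 -> G3/G4 P8 similar
  -> R2 @ bar 7 tick 0 v(0, 2): F3/A4 M3 -> G3/D5 P5 similar

(1, 0, R1, (1, 2))
(3, 0, R2, (0, 1))
(3, 0, R7, (1,))
(5, 0, R4, (0, 2))
(7, 0, R1, (1, 2))
(7, 0, R2, (0, 1))
(7, 0, R2, (0, 2))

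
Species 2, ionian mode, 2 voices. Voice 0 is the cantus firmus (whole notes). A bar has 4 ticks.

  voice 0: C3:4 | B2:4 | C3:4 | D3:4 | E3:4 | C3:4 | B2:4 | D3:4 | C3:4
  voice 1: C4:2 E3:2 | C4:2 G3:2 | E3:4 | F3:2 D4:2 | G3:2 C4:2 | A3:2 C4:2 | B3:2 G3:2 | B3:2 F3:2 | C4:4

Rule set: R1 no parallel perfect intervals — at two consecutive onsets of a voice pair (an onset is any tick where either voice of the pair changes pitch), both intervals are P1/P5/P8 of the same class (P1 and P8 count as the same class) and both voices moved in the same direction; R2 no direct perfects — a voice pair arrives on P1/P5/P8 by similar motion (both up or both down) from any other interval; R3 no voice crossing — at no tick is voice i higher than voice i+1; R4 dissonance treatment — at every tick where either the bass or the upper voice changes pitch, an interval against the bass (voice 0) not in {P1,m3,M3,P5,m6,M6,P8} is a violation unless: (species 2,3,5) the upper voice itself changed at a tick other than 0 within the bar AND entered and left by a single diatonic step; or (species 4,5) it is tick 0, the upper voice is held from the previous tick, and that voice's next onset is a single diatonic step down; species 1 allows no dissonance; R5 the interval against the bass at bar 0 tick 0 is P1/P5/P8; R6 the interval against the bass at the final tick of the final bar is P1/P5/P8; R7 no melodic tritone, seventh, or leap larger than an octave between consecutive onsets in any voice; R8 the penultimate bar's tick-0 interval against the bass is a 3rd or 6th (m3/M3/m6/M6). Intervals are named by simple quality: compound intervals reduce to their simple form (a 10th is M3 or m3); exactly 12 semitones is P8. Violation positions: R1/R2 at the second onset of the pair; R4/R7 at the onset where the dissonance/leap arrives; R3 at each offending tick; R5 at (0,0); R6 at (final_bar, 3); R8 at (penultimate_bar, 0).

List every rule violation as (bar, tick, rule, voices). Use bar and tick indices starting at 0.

(1, 0, R4, (0, 1))
(6, 0, R1, (0, 1))
(7, 2, R7, (1,))

bar 0: v0=C3 v1=C4 downbeat P8
bar 1: v0=B2 v1=C4 downbeat m2
bar 2: v0=C3 v1=E3 downbeat M3
bar 3: v0=D3 v1=F3 downbeat m3
bar 4: v0=E3 v1=G3 downbeat m3
bar 5: v0=C3 v1=A3 downbeat M6
bar 6: v0=B2 v1=B3 downbeat P8
bar 7: v0=D3 v1=B3 downbeat M6
bar 8: v0=C3 v1=C4 downbeat P8
  -> R4 @ bar 1 tick 0 v(0, 1): B2/C4 m2 untreated
  -> R1 @ bar 6 tick 0 v(0, 1): C3/C4 P8 -> B2/B3 P8 similar
  -> R7 @ bar 7 tick 2 v(1,): B3->F3 leap 6st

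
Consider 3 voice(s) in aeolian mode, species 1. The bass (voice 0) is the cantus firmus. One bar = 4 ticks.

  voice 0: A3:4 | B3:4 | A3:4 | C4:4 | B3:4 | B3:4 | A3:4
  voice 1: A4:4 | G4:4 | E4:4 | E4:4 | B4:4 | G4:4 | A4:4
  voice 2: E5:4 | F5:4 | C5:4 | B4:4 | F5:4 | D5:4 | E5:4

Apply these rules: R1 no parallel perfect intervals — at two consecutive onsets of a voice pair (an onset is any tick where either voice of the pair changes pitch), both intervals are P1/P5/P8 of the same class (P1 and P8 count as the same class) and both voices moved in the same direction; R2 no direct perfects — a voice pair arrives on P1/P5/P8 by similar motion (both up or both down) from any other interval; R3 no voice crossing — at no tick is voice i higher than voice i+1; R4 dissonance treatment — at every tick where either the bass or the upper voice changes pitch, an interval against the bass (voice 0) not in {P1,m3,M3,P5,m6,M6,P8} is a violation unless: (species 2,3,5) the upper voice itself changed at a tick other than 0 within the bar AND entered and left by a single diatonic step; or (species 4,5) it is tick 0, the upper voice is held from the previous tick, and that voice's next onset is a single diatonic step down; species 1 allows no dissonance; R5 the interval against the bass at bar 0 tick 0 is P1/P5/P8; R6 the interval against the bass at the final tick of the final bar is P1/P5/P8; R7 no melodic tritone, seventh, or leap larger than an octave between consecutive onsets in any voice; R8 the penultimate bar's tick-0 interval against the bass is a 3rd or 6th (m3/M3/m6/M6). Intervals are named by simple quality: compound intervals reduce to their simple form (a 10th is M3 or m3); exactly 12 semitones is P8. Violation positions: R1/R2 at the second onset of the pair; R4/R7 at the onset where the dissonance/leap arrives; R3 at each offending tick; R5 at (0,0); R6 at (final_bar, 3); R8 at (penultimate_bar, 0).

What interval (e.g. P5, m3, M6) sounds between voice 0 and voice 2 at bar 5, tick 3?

m3

voice 0=B3 voice 2=D5 -> m3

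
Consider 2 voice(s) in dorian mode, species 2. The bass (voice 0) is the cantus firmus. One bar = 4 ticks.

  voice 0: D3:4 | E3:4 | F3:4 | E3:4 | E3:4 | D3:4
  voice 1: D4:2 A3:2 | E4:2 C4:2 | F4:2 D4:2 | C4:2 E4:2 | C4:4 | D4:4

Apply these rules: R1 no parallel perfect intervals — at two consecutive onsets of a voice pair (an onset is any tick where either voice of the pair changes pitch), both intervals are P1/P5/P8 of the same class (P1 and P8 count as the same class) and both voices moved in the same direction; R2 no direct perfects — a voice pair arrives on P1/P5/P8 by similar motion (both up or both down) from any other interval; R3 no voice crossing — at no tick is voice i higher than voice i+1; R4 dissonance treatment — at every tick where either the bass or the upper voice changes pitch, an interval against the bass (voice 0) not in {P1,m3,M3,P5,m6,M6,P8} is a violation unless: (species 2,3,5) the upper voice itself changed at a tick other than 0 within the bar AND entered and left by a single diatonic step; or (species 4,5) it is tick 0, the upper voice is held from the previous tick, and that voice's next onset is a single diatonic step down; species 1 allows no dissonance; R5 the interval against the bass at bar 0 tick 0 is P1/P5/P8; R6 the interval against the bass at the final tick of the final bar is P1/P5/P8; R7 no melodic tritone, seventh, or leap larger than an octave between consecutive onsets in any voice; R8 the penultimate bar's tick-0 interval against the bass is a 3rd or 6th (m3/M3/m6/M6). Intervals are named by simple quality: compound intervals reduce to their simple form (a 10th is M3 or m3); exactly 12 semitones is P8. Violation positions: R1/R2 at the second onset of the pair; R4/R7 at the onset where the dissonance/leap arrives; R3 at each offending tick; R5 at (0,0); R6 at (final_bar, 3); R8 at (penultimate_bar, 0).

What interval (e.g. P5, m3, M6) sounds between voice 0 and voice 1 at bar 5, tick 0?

P8

voice 0=D3 voice 1=D4 -> P8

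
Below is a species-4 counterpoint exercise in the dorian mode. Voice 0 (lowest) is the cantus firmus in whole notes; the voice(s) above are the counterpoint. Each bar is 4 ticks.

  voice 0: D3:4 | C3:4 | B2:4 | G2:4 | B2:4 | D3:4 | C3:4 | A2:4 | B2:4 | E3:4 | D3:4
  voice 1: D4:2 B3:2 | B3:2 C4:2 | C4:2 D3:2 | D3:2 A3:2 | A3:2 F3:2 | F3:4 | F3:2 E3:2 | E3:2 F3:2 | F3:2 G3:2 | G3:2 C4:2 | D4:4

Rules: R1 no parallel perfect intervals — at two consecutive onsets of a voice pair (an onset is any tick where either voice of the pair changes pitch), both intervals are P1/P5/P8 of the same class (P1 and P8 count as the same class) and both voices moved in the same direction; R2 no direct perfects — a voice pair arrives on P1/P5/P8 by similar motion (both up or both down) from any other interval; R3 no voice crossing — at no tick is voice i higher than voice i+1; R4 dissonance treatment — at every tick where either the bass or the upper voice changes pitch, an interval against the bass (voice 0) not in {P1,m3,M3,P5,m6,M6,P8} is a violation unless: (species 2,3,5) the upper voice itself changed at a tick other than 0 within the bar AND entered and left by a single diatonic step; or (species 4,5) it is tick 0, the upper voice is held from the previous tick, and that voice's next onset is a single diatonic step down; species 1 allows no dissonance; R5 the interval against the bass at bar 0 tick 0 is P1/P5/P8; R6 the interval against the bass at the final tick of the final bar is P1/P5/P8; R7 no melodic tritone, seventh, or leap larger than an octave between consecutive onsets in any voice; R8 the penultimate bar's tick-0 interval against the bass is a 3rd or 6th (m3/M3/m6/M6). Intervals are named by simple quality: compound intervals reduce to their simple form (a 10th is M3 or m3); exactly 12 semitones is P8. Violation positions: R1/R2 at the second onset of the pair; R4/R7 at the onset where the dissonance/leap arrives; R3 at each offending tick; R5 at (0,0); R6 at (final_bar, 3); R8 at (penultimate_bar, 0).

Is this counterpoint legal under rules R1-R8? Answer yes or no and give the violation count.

No (7 violations)

bar 0: v0=D3 v1=D4 (P8)
bar 1: v0=C3 v1=B3 (M7)
bar 2: v0=B2 v1=C4 (m2)
bar 3: v0=G2 v1=D3 (P5)
bar 4: v0=B2 v1=A3 (m7)
bar 5: v0=D3 v1=F3 (m3)
bar 6: v0=C3 v1=F3 (P4)
bar 7: v0=A2 v1=E3 (P5)
bar 8: v0=B2 v1=F3 (TT)
bar 9: v0=E3 v1=G3 (m3)
bar 10: v0=D3 v1=D4 (P8)
  R4 @ bar1.0: C3/B3 M7 untreated
  R4 @ bar2.0: B2/C4 m2 untreated
  R7 @ bar2.2: C4->D3 leap 10st
  R4 @ bar3.2: G2/A3 M2 untreated
  R4 @ bar4.0: B2/A3 m7 untreated
  R4 @ bar4.2: B2/F3 TT untreated
  R4 @ bar8.0: B2/F3 TT untreated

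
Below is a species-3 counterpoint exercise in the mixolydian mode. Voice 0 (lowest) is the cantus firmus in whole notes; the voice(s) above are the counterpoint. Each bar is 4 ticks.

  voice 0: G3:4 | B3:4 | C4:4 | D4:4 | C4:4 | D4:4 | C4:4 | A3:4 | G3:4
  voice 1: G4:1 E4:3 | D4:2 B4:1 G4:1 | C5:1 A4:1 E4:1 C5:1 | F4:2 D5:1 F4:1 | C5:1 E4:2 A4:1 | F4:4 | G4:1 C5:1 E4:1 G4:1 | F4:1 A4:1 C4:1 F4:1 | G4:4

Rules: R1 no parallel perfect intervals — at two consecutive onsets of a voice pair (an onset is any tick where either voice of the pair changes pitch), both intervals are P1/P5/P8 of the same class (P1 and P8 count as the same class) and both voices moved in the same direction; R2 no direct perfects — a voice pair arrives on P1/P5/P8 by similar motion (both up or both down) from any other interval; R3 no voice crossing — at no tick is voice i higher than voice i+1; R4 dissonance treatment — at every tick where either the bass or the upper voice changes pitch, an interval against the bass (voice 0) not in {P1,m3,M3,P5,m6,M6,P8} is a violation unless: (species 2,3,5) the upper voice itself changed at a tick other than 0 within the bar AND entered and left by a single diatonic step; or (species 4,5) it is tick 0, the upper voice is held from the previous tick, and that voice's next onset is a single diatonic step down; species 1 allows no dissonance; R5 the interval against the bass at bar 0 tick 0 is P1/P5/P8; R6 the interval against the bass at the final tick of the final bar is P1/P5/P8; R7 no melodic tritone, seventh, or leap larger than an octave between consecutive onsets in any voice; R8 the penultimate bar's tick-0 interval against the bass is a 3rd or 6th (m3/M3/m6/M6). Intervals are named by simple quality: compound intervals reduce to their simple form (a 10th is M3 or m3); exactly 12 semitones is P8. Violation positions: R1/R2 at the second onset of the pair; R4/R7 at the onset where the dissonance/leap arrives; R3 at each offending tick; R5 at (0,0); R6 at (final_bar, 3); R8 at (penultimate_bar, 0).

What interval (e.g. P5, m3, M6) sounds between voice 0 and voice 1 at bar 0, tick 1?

voice 0=G3 voice 1=E4 -> M6

M6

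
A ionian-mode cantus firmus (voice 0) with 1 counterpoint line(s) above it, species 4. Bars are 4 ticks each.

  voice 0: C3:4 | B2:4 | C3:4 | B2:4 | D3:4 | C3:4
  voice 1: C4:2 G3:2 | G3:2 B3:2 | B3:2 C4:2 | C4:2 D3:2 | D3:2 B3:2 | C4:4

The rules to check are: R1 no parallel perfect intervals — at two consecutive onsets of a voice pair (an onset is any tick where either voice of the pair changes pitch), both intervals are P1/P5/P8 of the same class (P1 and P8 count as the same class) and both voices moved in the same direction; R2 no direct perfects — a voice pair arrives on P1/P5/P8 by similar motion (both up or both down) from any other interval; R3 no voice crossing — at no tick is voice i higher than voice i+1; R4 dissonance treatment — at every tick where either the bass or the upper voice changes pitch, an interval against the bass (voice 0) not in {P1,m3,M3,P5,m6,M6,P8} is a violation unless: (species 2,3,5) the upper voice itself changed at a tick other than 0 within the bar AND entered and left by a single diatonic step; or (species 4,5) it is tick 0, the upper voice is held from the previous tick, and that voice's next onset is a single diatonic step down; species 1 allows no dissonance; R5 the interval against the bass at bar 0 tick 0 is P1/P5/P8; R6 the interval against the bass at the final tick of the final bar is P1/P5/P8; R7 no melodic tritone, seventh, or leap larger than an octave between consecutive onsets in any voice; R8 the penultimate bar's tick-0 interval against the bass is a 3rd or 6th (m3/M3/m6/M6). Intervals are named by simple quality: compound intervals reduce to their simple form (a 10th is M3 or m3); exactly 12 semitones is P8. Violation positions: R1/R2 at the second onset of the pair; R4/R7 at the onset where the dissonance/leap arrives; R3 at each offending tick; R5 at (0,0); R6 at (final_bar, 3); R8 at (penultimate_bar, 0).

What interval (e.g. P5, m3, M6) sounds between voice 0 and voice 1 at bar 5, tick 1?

voice 0=C3 voice 1=C4 -> P8

P8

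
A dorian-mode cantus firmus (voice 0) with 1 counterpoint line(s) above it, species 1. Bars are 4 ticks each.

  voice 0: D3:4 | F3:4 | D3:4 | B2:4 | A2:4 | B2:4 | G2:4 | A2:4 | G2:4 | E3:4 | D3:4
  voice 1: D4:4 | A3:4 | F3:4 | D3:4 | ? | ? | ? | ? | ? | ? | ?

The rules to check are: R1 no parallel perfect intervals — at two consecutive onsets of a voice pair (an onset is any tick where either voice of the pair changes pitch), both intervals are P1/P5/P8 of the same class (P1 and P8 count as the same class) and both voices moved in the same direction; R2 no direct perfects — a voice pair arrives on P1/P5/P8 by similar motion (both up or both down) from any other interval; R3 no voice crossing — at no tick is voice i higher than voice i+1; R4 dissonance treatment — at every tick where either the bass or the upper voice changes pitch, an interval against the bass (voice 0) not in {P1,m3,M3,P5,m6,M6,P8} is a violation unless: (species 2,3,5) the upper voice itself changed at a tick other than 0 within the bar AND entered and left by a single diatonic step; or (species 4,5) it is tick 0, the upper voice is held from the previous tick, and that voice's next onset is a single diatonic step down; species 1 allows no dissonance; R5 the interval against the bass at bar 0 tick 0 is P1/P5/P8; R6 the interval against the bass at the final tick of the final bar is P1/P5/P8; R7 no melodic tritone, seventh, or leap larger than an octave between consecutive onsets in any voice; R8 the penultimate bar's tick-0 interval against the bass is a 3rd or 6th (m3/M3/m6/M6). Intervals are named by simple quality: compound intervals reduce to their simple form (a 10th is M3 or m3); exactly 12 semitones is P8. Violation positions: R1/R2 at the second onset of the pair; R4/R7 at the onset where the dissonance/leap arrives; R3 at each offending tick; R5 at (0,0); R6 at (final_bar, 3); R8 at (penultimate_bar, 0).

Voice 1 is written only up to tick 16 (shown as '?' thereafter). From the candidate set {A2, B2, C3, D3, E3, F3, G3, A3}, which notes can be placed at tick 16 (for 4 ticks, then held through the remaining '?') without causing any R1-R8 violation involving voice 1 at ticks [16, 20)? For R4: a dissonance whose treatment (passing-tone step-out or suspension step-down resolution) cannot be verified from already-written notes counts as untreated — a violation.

{A3, C3, E3, F3}

A2: violates R2
B2: violates R4
C3: legal
D3: violates R4
E3: legal
F3: legal
G3: violates R4
A3: legal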